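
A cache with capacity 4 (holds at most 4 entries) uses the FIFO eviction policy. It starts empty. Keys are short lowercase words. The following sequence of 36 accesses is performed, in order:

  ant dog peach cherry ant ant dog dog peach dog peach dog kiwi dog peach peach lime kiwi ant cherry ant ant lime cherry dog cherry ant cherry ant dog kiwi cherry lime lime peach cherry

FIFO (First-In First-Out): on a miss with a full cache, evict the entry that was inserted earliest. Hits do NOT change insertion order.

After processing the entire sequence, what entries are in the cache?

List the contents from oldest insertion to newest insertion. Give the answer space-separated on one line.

FIFO simulation (capacity=4):
  1. access ant: MISS. Cache (old->new): [ant]
  2. access dog: MISS. Cache (old->new): [ant dog]
  3. access peach: MISS. Cache (old->new): [ant dog peach]
  4. access cherry: MISS. Cache (old->new): [ant dog peach cherry]
  5. access ant: HIT. Cache (old->new): [ant dog peach cherry]
  6. access ant: HIT. Cache (old->new): [ant dog peach cherry]
  7. access dog: HIT. Cache (old->new): [ant dog peach cherry]
  8. access dog: HIT. Cache (old->new): [ant dog peach cherry]
  9. access peach: HIT. Cache (old->new): [ant dog peach cherry]
  10. access dog: HIT. Cache (old->new): [ant dog peach cherry]
  11. access peach: HIT. Cache (old->new): [ant dog peach cherry]
  12. access dog: HIT. Cache (old->new): [ant dog peach cherry]
  13. access kiwi: MISS, evict ant. Cache (old->new): [dog peach cherry kiwi]
  14. access dog: HIT. Cache (old->new): [dog peach cherry kiwi]
  15. access peach: HIT. Cache (old->new): [dog peach cherry kiwi]
  16. access peach: HIT. Cache (old->new): [dog peach cherry kiwi]
  17. access lime: MISS, evict dog. Cache (old->new): [peach cherry kiwi lime]
  18. access kiwi: HIT. Cache (old->new): [peach cherry kiwi lime]
  19. access ant: MISS, evict peach. Cache (old->new): [cherry kiwi lime ant]
  20. access cherry: HIT. Cache (old->new): [cherry kiwi lime ant]
  21. access ant: HIT. Cache (old->new): [cherry kiwi lime ant]
  22. access ant: HIT. Cache (old->new): [cherry kiwi lime ant]
  23. access lime: HIT. Cache (old->new): [cherry kiwi lime ant]
  24. access cherry: HIT. Cache (old->new): [cherry kiwi lime ant]
  25. access dog: MISS, evict cherry. Cache (old->new): [kiwi lime ant dog]
  26. access cherry: MISS, evict kiwi. Cache (old->new): [lime ant dog cherry]
  27. access ant: HIT. Cache (old->new): [lime ant dog cherry]
  28. access cherry: HIT. Cache (old->new): [lime ant dog cherry]
  29. access ant: HIT. Cache (old->new): [lime ant dog cherry]
  30. access dog: HIT. Cache (old->new): [lime ant dog cherry]
  31. access kiwi: MISS, evict lime. Cache (old->new): [ant dog cherry kiwi]
  32. access cherry: HIT. Cache (old->new): [ant dog cherry kiwi]
  33. access lime: MISS, evict ant. Cache (old->new): [dog cherry kiwi lime]
  34. access lime: HIT. Cache (old->new): [dog cherry kiwi lime]
  35. access peach: MISS, evict dog. Cache (old->new): [cherry kiwi lime peach]
  36. access cherry: HIT. Cache (old->new): [cherry kiwi lime peach]
Total: 24 hits, 12 misses, 8 evictions

Answer: cherry kiwi lime peach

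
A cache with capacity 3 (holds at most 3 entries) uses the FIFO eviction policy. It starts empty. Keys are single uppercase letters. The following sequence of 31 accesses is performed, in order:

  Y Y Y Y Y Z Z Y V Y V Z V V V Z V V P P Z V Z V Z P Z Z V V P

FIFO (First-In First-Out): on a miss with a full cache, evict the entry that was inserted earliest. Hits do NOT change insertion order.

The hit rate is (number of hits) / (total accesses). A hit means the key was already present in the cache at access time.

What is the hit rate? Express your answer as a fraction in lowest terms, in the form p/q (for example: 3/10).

FIFO simulation (capacity=3):
  1. access Y: MISS. Cache (old->new): [Y]
  2. access Y: HIT. Cache (old->new): [Y]
  3. access Y: HIT. Cache (old->new): [Y]
  4. access Y: HIT. Cache (old->new): [Y]
  5. access Y: HIT. Cache (old->new): [Y]
  6. access Z: MISS. Cache (old->new): [Y Z]
  7. access Z: HIT. Cache (old->new): [Y Z]
  8. access Y: HIT. Cache (old->new): [Y Z]
  9. access V: MISS. Cache (old->new): [Y Z V]
  10. access Y: HIT. Cache (old->new): [Y Z V]
  11. access V: HIT. Cache (old->new): [Y Z V]
  12. access Z: HIT. Cache (old->new): [Y Z V]
  13. access V: HIT. Cache (old->new): [Y Z V]
  14. access V: HIT. Cache (old->new): [Y Z V]
  15. access V: HIT. Cache (old->new): [Y Z V]
  16. access Z: HIT. Cache (old->new): [Y Z V]
  17. access V: HIT. Cache (old->new): [Y Z V]
  18. access V: HIT. Cache (old->new): [Y Z V]
  19. access P: MISS, evict Y. Cache (old->new): [Z V P]
  20. access P: HIT. Cache (old->new): [Z V P]
  21. access Z: HIT. Cache (old->new): [Z V P]
  22. access V: HIT. Cache (old->new): [Z V P]
  23. access Z: HIT. Cache (old->new): [Z V P]
  24. access V: HIT. Cache (old->new): [Z V P]
  25. access Z: HIT. Cache (old->new): [Z V P]
  26. access P: HIT. Cache (old->new): [Z V P]
  27. access Z: HIT. Cache (old->new): [Z V P]
  28. access Z: HIT. Cache (old->new): [Z V P]
  29. access V: HIT. Cache (old->new): [Z V P]
  30. access V: HIT. Cache (old->new): [Z V P]
  31. access P: HIT. Cache (old->new): [Z V P]
Total: 27 hits, 4 misses, 1 evictions

Hit rate = 27/31

Answer: 27/31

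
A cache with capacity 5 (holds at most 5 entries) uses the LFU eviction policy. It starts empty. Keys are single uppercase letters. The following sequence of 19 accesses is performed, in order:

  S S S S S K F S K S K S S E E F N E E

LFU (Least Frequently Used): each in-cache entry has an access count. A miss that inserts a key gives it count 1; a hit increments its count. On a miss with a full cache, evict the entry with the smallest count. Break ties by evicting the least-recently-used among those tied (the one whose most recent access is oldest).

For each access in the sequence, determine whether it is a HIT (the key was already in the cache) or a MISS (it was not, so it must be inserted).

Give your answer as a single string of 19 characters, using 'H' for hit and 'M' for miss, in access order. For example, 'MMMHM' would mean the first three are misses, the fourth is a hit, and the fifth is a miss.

LFU simulation (capacity=5):
  1. access S: MISS. Cache: [S(c=1)]
  2. access S: HIT, count now 2. Cache: [S(c=2)]
  3. access S: HIT, count now 3. Cache: [S(c=3)]
  4. access S: HIT, count now 4. Cache: [S(c=4)]
  5. access S: HIT, count now 5. Cache: [S(c=5)]
  6. access K: MISS. Cache: [K(c=1) S(c=5)]
  7. access F: MISS. Cache: [K(c=1) F(c=1) S(c=5)]
  8. access S: HIT, count now 6. Cache: [K(c=1) F(c=1) S(c=6)]
  9. access K: HIT, count now 2. Cache: [F(c=1) K(c=2) S(c=6)]
  10. access S: HIT, count now 7. Cache: [F(c=1) K(c=2) S(c=7)]
  11. access K: HIT, count now 3. Cache: [F(c=1) K(c=3) S(c=7)]
  12. access S: HIT, count now 8. Cache: [F(c=1) K(c=3) S(c=8)]
  13. access S: HIT, count now 9. Cache: [F(c=1) K(c=3) S(c=9)]
  14. access E: MISS. Cache: [F(c=1) E(c=1) K(c=3) S(c=9)]
  15. access E: HIT, count now 2. Cache: [F(c=1) E(c=2) K(c=3) S(c=9)]
  16. access F: HIT, count now 2. Cache: [E(c=2) F(c=2) K(c=3) S(c=9)]
  17. access N: MISS. Cache: [N(c=1) E(c=2) F(c=2) K(c=3) S(c=9)]
  18. access E: HIT, count now 3. Cache: [N(c=1) F(c=2) K(c=3) E(c=3) S(c=9)]
  19. access E: HIT, count now 4. Cache: [N(c=1) F(c=2) K(c=3) E(c=4) S(c=9)]
Total: 14 hits, 5 misses, 0 evictions

Answer: MHHHHMMHHHHHHMHHMHH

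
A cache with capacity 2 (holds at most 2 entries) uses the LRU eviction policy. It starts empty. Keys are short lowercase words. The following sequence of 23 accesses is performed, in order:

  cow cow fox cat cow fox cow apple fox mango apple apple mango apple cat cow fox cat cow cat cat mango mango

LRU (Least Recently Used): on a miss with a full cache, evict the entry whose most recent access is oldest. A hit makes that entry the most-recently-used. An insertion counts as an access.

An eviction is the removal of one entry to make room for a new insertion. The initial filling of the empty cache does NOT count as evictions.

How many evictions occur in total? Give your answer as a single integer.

Answer: 13

Derivation:
LRU simulation (capacity=2):
  1. access cow: MISS. Cache (LRU->MRU): [cow]
  2. access cow: HIT. Cache (LRU->MRU): [cow]
  3. access fox: MISS. Cache (LRU->MRU): [cow fox]
  4. access cat: MISS, evict cow. Cache (LRU->MRU): [fox cat]
  5. access cow: MISS, evict fox. Cache (LRU->MRU): [cat cow]
  6. access fox: MISS, evict cat. Cache (LRU->MRU): [cow fox]
  7. access cow: HIT. Cache (LRU->MRU): [fox cow]
  8. access apple: MISS, evict fox. Cache (LRU->MRU): [cow apple]
  9. access fox: MISS, evict cow. Cache (LRU->MRU): [apple fox]
  10. access mango: MISS, evict apple. Cache (LRU->MRU): [fox mango]
  11. access apple: MISS, evict fox. Cache (LRU->MRU): [mango apple]
  12. access apple: HIT. Cache (LRU->MRU): [mango apple]
  13. access mango: HIT. Cache (LRU->MRU): [apple mango]
  14. access apple: HIT. Cache (LRU->MRU): [mango apple]
  15. access cat: MISS, evict mango. Cache (LRU->MRU): [apple cat]
  16. access cow: MISS, evict apple. Cache (LRU->MRU): [cat cow]
  17. access fox: MISS, evict cat. Cache (LRU->MRU): [cow fox]
  18. access cat: MISS, evict cow. Cache (LRU->MRU): [fox cat]
  19. access cow: MISS, evict fox. Cache (LRU->MRU): [cat cow]
  20. access cat: HIT. Cache (LRU->MRU): [cow cat]
  21. access cat: HIT. Cache (LRU->MRU): [cow cat]
  22. access mango: MISS, evict cow. Cache (LRU->MRU): [cat mango]
  23. access mango: HIT. Cache (LRU->MRU): [cat mango]
Total: 8 hits, 15 misses, 13 evictions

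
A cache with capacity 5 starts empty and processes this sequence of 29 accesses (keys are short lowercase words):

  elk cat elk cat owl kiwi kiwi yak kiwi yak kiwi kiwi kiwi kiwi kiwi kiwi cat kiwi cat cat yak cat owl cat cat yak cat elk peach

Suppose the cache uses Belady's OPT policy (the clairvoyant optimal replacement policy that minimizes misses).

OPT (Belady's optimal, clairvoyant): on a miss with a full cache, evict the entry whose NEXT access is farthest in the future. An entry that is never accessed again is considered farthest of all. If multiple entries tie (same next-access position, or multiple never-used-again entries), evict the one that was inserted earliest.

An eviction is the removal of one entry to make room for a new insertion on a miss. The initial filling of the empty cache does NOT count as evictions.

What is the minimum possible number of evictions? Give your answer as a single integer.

OPT (Belady) simulation (capacity=5):
  1. access elk: MISS. Cache: [elk]
  2. access cat: MISS. Cache: [elk cat]
  3. access elk: HIT. Next use of elk: step 28. Cache: [elk cat]
  4. access cat: HIT. Next use of cat: step 17. Cache: [elk cat]
  5. access owl: MISS. Cache: [elk cat owl]
  6. access kiwi: MISS. Cache: [elk cat owl kiwi]
  7. access kiwi: HIT. Next use of kiwi: step 9. Cache: [elk cat owl kiwi]
  8. access yak: MISS. Cache: [elk cat owl kiwi yak]
  9. access kiwi: HIT. Next use of kiwi: step 11. Cache: [elk cat owl kiwi yak]
  10. access yak: HIT. Next use of yak: step 21. Cache: [elk cat owl kiwi yak]
  11. access kiwi: HIT. Next use of kiwi: step 12. Cache: [elk cat owl kiwi yak]
  12. access kiwi: HIT. Next use of kiwi: step 13. Cache: [elk cat owl kiwi yak]
  13. access kiwi: HIT. Next use of kiwi: step 14. Cache: [elk cat owl kiwi yak]
  14. access kiwi: HIT. Next use of kiwi: step 15. Cache: [elk cat owl kiwi yak]
  15. access kiwi: HIT. Next use of kiwi: step 16. Cache: [elk cat owl kiwi yak]
  16. access kiwi: HIT. Next use of kiwi: step 18. Cache: [elk cat owl kiwi yak]
  17. access cat: HIT. Next use of cat: step 19. Cache: [elk cat owl kiwi yak]
  18. access kiwi: HIT. Next use of kiwi: never. Cache: [elk cat owl kiwi yak]
  19. access cat: HIT. Next use of cat: step 20. Cache: [elk cat owl kiwi yak]
  20. access cat: HIT. Next use of cat: step 22. Cache: [elk cat owl kiwi yak]
  21. access yak: HIT. Next use of yak: step 26. Cache: [elk cat owl kiwi yak]
  22. access cat: HIT. Next use of cat: step 24. Cache: [elk cat owl kiwi yak]
  23. access owl: HIT. Next use of owl: never. Cache: [elk cat owl kiwi yak]
  24. access cat: HIT. Next use of cat: step 25. Cache: [elk cat owl kiwi yak]
  25. access cat: HIT. Next use of cat: step 27. Cache: [elk cat owl kiwi yak]
  26. access yak: HIT. Next use of yak: never. Cache: [elk cat owl kiwi yak]
  27. access cat: HIT. Next use of cat: never. Cache: [elk cat owl kiwi yak]
  28. access elk: HIT. Next use of elk: never. Cache: [elk cat owl kiwi yak]
  29. access peach: MISS, evict elk (next use: never). Cache: [cat owl kiwi yak peach]
Total: 23 hits, 6 misses, 1 evictions

Answer: 1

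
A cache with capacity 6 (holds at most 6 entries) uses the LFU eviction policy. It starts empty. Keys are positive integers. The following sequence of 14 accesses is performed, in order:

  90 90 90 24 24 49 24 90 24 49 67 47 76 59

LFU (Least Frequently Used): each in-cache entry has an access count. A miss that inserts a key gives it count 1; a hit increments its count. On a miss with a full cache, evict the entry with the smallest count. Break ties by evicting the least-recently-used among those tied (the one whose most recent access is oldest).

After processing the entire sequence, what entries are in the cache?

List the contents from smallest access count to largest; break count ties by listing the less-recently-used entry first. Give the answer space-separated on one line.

Answer: 47 76 59 49 90 24

Derivation:
LFU simulation (capacity=6):
  1. access 90: MISS. Cache: [90(c=1)]
  2. access 90: HIT, count now 2. Cache: [90(c=2)]
  3. access 90: HIT, count now 3. Cache: [90(c=3)]
  4. access 24: MISS. Cache: [24(c=1) 90(c=3)]
  5. access 24: HIT, count now 2. Cache: [24(c=2) 90(c=3)]
  6. access 49: MISS. Cache: [49(c=1) 24(c=2) 90(c=3)]
  7. access 24: HIT, count now 3. Cache: [49(c=1) 90(c=3) 24(c=3)]
  8. access 90: HIT, count now 4. Cache: [49(c=1) 24(c=3) 90(c=4)]
  9. access 24: HIT, count now 4. Cache: [49(c=1) 90(c=4) 24(c=4)]
  10. access 49: HIT, count now 2. Cache: [49(c=2) 90(c=4) 24(c=4)]
  11. access 67: MISS. Cache: [67(c=1) 49(c=2) 90(c=4) 24(c=4)]
  12. access 47: MISS. Cache: [67(c=1) 47(c=1) 49(c=2) 90(c=4) 24(c=4)]
  13. access 76: MISS. Cache: [67(c=1) 47(c=1) 76(c=1) 49(c=2) 90(c=4) 24(c=4)]
  14. access 59: MISS, evict 67(c=1). Cache: [47(c=1) 76(c=1) 59(c=1) 49(c=2) 90(c=4) 24(c=4)]
Total: 7 hits, 7 misses, 1 evictions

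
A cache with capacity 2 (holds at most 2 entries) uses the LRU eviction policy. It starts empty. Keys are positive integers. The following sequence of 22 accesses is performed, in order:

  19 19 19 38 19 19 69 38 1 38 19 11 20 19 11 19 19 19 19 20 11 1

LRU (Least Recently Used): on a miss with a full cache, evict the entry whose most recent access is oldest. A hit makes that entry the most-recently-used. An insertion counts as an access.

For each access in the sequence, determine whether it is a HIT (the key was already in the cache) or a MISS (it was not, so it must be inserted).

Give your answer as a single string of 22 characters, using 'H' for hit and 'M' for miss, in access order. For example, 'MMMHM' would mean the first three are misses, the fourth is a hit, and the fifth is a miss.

LRU simulation (capacity=2):
  1. access 19: MISS. Cache (LRU->MRU): [19]
  2. access 19: HIT. Cache (LRU->MRU): [19]
  3. access 19: HIT. Cache (LRU->MRU): [19]
  4. access 38: MISS. Cache (LRU->MRU): [19 38]
  5. access 19: HIT. Cache (LRU->MRU): [38 19]
  6. access 19: HIT. Cache (LRU->MRU): [38 19]
  7. access 69: MISS, evict 38. Cache (LRU->MRU): [19 69]
  8. access 38: MISS, evict 19. Cache (LRU->MRU): [69 38]
  9. access 1: MISS, evict 69. Cache (LRU->MRU): [38 1]
  10. access 38: HIT. Cache (LRU->MRU): [1 38]
  11. access 19: MISS, evict 1. Cache (LRU->MRU): [38 19]
  12. access 11: MISS, evict 38. Cache (LRU->MRU): [19 11]
  13. access 20: MISS, evict 19. Cache (LRU->MRU): [11 20]
  14. access 19: MISS, evict 11. Cache (LRU->MRU): [20 19]
  15. access 11: MISS, evict 20. Cache (LRU->MRU): [19 11]
  16. access 19: HIT. Cache (LRU->MRU): [11 19]
  17. access 19: HIT. Cache (LRU->MRU): [11 19]
  18. access 19: HIT. Cache (LRU->MRU): [11 19]
  19. access 19: HIT. Cache (LRU->MRU): [11 19]
  20. access 20: MISS, evict 11. Cache (LRU->MRU): [19 20]
  21. access 11: MISS, evict 19. Cache (LRU->MRU): [20 11]
  22. access 1: MISS, evict 20. Cache (LRU->MRU): [11 1]
Total: 9 hits, 13 misses, 11 evictions

Answer: MHHMHHMMMHMMMMMHHHHMMM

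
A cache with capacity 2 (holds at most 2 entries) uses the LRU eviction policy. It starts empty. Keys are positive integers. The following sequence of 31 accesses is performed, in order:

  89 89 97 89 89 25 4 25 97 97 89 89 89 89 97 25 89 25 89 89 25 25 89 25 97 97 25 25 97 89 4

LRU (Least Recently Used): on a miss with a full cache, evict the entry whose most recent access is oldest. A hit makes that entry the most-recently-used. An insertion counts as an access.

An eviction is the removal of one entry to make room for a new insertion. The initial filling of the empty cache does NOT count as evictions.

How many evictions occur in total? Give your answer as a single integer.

Answer: 9

Derivation:
LRU simulation (capacity=2):
  1. access 89: MISS. Cache (LRU->MRU): [89]
  2. access 89: HIT. Cache (LRU->MRU): [89]
  3. access 97: MISS. Cache (LRU->MRU): [89 97]
  4. access 89: HIT. Cache (LRU->MRU): [97 89]
  5. access 89: HIT. Cache (LRU->MRU): [97 89]
  6. access 25: MISS, evict 97. Cache (LRU->MRU): [89 25]
  7. access 4: MISS, evict 89. Cache (LRU->MRU): [25 4]
  8. access 25: HIT. Cache (LRU->MRU): [4 25]
  9. access 97: MISS, evict 4. Cache (LRU->MRU): [25 97]
  10. access 97: HIT. Cache (LRU->MRU): [25 97]
  11. access 89: MISS, evict 25. Cache (LRU->MRU): [97 89]
  12. access 89: HIT. Cache (LRU->MRU): [97 89]
  13. access 89: HIT. Cache (LRU->MRU): [97 89]
  14. access 89: HIT. Cache (LRU->MRU): [97 89]
  15. access 97: HIT. Cache (LRU->MRU): [89 97]
  16. access 25: MISS, evict 89. Cache (LRU->MRU): [97 25]
  17. access 89: MISS, evict 97. Cache (LRU->MRU): [25 89]
  18. access 25: HIT. Cache (LRU->MRU): [89 25]
  19. access 89: HIT. Cache (LRU->MRU): [25 89]
  20. access 89: HIT. Cache (LRU->MRU): [25 89]
  21. access 25: HIT. Cache (LRU->MRU): [89 25]
  22. access 25: HIT. Cache (LRU->MRU): [89 25]
  23. access 89: HIT. Cache (LRU->MRU): [25 89]
  24. access 25: HIT. Cache (LRU->MRU): [89 25]
  25. access 97: MISS, evict 89. Cache (LRU->MRU): [25 97]
  26. access 97: HIT. Cache (LRU->MRU): [25 97]
  27. access 25: HIT. Cache (LRU->MRU): [97 25]
  28. access 25: HIT. Cache (LRU->MRU): [97 25]
  29. access 97: HIT. Cache (LRU->MRU): [25 97]
  30. access 89: MISS, evict 25. Cache (LRU->MRU): [97 89]
  31. access 4: MISS, evict 97. Cache (LRU->MRU): [89 4]
Total: 20 hits, 11 misses, 9 evictions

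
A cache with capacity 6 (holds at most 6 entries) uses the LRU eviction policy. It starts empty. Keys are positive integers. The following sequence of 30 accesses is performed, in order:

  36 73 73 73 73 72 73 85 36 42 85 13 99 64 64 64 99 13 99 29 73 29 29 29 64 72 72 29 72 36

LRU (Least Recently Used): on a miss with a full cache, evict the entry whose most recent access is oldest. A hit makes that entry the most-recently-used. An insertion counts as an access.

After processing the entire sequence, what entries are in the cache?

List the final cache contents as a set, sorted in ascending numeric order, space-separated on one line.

LRU simulation (capacity=6):
  1. access 36: MISS. Cache (LRU->MRU): [36]
  2. access 73: MISS. Cache (LRU->MRU): [36 73]
  3. access 73: HIT. Cache (LRU->MRU): [36 73]
  4. access 73: HIT. Cache (LRU->MRU): [36 73]
  5. access 73: HIT. Cache (LRU->MRU): [36 73]
  6. access 72: MISS. Cache (LRU->MRU): [36 73 72]
  7. access 73: HIT. Cache (LRU->MRU): [36 72 73]
  8. access 85: MISS. Cache (LRU->MRU): [36 72 73 85]
  9. access 36: HIT. Cache (LRU->MRU): [72 73 85 36]
  10. access 42: MISS. Cache (LRU->MRU): [72 73 85 36 42]
  11. access 85: HIT. Cache (LRU->MRU): [72 73 36 42 85]
  12. access 13: MISS. Cache (LRU->MRU): [72 73 36 42 85 13]
  13. access 99: MISS, evict 72. Cache (LRU->MRU): [73 36 42 85 13 99]
  14. access 64: MISS, evict 73. Cache (LRU->MRU): [36 42 85 13 99 64]
  15. access 64: HIT. Cache (LRU->MRU): [36 42 85 13 99 64]
  16. access 64: HIT. Cache (LRU->MRU): [36 42 85 13 99 64]
  17. access 99: HIT. Cache (LRU->MRU): [36 42 85 13 64 99]
  18. access 13: HIT. Cache (LRU->MRU): [36 42 85 64 99 13]
  19. access 99: HIT. Cache (LRU->MRU): [36 42 85 64 13 99]
  20. access 29: MISS, evict 36. Cache (LRU->MRU): [42 85 64 13 99 29]
  21. access 73: MISS, evict 42. Cache (LRU->MRU): [85 64 13 99 29 73]
  22. access 29: HIT. Cache (LRU->MRU): [85 64 13 99 73 29]
  23. access 29: HIT. Cache (LRU->MRU): [85 64 13 99 73 29]
  24. access 29: HIT. Cache (LRU->MRU): [85 64 13 99 73 29]
  25. access 64: HIT. Cache (LRU->MRU): [85 13 99 73 29 64]
  26. access 72: MISS, evict 85. Cache (LRU->MRU): [13 99 73 29 64 72]
  27. access 72: HIT. Cache (LRU->MRU): [13 99 73 29 64 72]
  28. access 29: HIT. Cache (LRU->MRU): [13 99 73 64 72 29]
  29. access 72: HIT. Cache (LRU->MRU): [13 99 73 64 29 72]
  30. access 36: MISS, evict 13. Cache (LRU->MRU): [99 73 64 29 72 36]
Total: 18 hits, 12 misses, 6 evictions

Answer: 29 36 64 72 73 99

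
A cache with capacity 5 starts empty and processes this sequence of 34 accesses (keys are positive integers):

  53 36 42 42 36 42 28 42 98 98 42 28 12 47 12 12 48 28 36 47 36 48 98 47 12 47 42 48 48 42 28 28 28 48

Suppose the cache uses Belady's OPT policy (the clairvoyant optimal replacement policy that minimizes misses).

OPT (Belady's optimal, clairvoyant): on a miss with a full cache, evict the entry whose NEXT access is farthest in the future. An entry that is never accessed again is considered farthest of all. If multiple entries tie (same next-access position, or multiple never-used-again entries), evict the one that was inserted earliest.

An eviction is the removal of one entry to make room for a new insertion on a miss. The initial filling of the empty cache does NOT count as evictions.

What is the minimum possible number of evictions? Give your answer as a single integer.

OPT (Belady) simulation (capacity=5):
  1. access 53: MISS. Cache: [53]
  2. access 36: MISS. Cache: [53 36]
  3. access 42: MISS. Cache: [53 36 42]
  4. access 42: HIT. Next use of 42: step 6. Cache: [53 36 42]
  5. access 36: HIT. Next use of 36: step 19. Cache: [53 36 42]
  6. access 42: HIT. Next use of 42: step 8. Cache: [53 36 42]
  7. access 28: MISS. Cache: [53 36 42 28]
  8. access 42: HIT. Next use of 42: step 11. Cache: [53 36 42 28]
  9. access 98: MISS. Cache: [53 36 42 28 98]
  10. access 98: HIT. Next use of 98: step 23. Cache: [53 36 42 28 98]
  11. access 42: HIT. Next use of 42: step 27. Cache: [53 36 42 28 98]
  12. access 28: HIT. Next use of 28: step 18. Cache: [53 36 42 28 98]
  13. access 12: MISS, evict 53 (next use: never). Cache: [36 42 28 98 12]
  14. access 47: MISS, evict 42 (next use: step 27). Cache: [36 28 98 12 47]
  15. access 12: HIT. Next use of 12: step 16. Cache: [36 28 98 12 47]
  16. access 12: HIT. Next use of 12: step 25. Cache: [36 28 98 12 47]
  17. access 48: MISS, evict 12 (next use: step 25). Cache: [36 28 98 47 48]
  18. access 28: HIT. Next use of 28: step 31. Cache: [36 28 98 47 48]
  19. access 36: HIT. Next use of 36: step 21. Cache: [36 28 98 47 48]
  20. access 47: HIT. Next use of 47: step 24. Cache: [36 28 98 47 48]
  21. access 36: HIT. Next use of 36: never. Cache: [36 28 98 47 48]
  22. access 48: HIT. Next use of 48: step 28. Cache: [36 28 98 47 48]
  23. access 98: HIT. Next use of 98: never. Cache: [36 28 98 47 48]
  24. access 47: HIT. Next use of 47: step 26. Cache: [36 28 98 47 48]
  25. access 12: MISS, evict 36 (next use: never). Cache: [28 98 47 48 12]
  26. access 47: HIT. Next use of 47: never. Cache: [28 98 47 48 12]
  27. access 42: MISS, evict 98 (next use: never). Cache: [28 47 48 12 42]
  28. access 48: HIT. Next use of 48: step 29. Cache: [28 47 48 12 42]
  29. access 48: HIT. Next use of 48: step 34. Cache: [28 47 48 12 42]
  30. access 42: HIT. Next use of 42: never. Cache: [28 47 48 12 42]
  31. access 28: HIT. Next use of 28: step 32. Cache: [28 47 48 12 42]
  32. access 28: HIT. Next use of 28: step 33. Cache: [28 47 48 12 42]
  33. access 28: HIT. Next use of 28: never. Cache: [28 47 48 12 42]
  34. access 48: HIT. Next use of 48: never. Cache: [28 47 48 12 42]
Total: 24 hits, 10 misses, 5 evictions

Answer: 5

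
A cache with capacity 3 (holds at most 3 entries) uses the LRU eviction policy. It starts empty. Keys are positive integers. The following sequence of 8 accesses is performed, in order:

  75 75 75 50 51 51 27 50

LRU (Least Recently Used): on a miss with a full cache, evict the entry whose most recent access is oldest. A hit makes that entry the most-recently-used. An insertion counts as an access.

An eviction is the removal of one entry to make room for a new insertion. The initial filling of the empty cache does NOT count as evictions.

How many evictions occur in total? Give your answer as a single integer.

LRU simulation (capacity=3):
  1. access 75: MISS. Cache (LRU->MRU): [75]
  2. access 75: HIT. Cache (LRU->MRU): [75]
  3. access 75: HIT. Cache (LRU->MRU): [75]
  4. access 50: MISS. Cache (LRU->MRU): [75 50]
  5. access 51: MISS. Cache (LRU->MRU): [75 50 51]
  6. access 51: HIT. Cache (LRU->MRU): [75 50 51]
  7. access 27: MISS, evict 75. Cache (LRU->MRU): [50 51 27]
  8. access 50: HIT. Cache (LRU->MRU): [51 27 50]
Total: 4 hits, 4 misses, 1 evictions

Answer: 1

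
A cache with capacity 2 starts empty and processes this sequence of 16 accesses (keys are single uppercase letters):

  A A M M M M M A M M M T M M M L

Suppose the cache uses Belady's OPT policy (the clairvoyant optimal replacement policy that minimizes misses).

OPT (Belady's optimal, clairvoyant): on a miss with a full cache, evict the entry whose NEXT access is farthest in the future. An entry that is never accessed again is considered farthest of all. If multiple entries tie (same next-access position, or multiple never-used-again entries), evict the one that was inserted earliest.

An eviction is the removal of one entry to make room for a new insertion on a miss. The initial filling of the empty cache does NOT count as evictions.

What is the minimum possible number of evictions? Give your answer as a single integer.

Answer: 2

Derivation:
OPT (Belady) simulation (capacity=2):
  1. access A: MISS. Cache: [A]
  2. access A: HIT. Next use of A: step 8. Cache: [A]
  3. access M: MISS. Cache: [A M]
  4. access M: HIT. Next use of M: step 5. Cache: [A M]
  5. access M: HIT. Next use of M: step 6. Cache: [A M]
  6. access M: HIT. Next use of M: step 7. Cache: [A M]
  7. access M: HIT. Next use of M: step 9. Cache: [A M]
  8. access A: HIT. Next use of A: never. Cache: [A M]
  9. access M: HIT. Next use of M: step 10. Cache: [A M]
  10. access M: HIT. Next use of M: step 11. Cache: [A M]
  11. access M: HIT. Next use of M: step 13. Cache: [A M]
  12. access T: MISS, evict A (next use: never). Cache: [M T]
  13. access M: HIT. Next use of M: step 14. Cache: [M T]
  14. access M: HIT. Next use of M: step 15. Cache: [M T]
  15. access M: HIT. Next use of M: never. Cache: [M T]
  16. access L: MISS, evict M (next use: never). Cache: [T L]
Total: 12 hits, 4 misses, 2 evictions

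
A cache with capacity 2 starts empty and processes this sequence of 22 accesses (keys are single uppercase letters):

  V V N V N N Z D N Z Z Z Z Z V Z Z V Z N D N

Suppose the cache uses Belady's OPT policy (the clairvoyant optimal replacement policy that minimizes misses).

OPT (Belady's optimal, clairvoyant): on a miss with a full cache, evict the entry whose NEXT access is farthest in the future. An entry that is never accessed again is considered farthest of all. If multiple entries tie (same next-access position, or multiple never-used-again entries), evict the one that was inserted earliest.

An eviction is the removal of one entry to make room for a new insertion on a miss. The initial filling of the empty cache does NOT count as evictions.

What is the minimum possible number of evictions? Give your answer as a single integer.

OPT (Belady) simulation (capacity=2):
  1. access V: MISS. Cache: [V]
  2. access V: HIT. Next use of V: step 4. Cache: [V]
  3. access N: MISS. Cache: [V N]
  4. access V: HIT. Next use of V: step 15. Cache: [V N]
  5. access N: HIT. Next use of N: step 6. Cache: [V N]
  6. access N: HIT. Next use of N: step 9. Cache: [V N]
  7. access Z: MISS, evict V (next use: step 15). Cache: [N Z]
  8. access D: MISS, evict Z (next use: step 10). Cache: [N D]
  9. access N: HIT. Next use of N: step 20. Cache: [N D]
  10. access Z: MISS, evict D (next use: step 21). Cache: [N Z]
  11. access Z: HIT. Next use of Z: step 12. Cache: [N Z]
  12. access Z: HIT. Next use of Z: step 13. Cache: [N Z]
  13. access Z: HIT. Next use of Z: step 14. Cache: [N Z]
  14. access Z: HIT. Next use of Z: step 16. Cache: [N Z]
  15. access V: MISS, evict N (next use: step 20). Cache: [Z V]
  16. access Z: HIT. Next use of Z: step 17. Cache: [Z V]
  17. access Z: HIT. Next use of Z: step 19. Cache: [Z V]
  18. access V: HIT. Next use of V: never. Cache: [Z V]
  19. access Z: HIT. Next use of Z: never. Cache: [Z V]
  20. access N: MISS, evict Z (next use: never). Cache: [V N]
  21. access D: MISS, evict V (next use: never). Cache: [N D]
  22. access N: HIT. Next use of N: never. Cache: [N D]
Total: 14 hits, 8 misses, 6 evictions

Answer: 6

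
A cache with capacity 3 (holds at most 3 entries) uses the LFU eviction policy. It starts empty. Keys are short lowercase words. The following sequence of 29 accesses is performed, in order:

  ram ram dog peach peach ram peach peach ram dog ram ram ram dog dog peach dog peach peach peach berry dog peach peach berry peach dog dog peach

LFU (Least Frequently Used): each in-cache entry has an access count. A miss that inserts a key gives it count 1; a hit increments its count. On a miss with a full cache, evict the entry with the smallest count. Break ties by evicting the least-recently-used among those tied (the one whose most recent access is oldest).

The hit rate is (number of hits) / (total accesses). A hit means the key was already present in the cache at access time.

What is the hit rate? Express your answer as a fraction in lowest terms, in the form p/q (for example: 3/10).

LFU simulation (capacity=3):
  1. access ram: MISS. Cache: [ram(c=1)]
  2. access ram: HIT, count now 2. Cache: [ram(c=2)]
  3. access dog: MISS. Cache: [dog(c=1) ram(c=2)]
  4. access peach: MISS. Cache: [dog(c=1) peach(c=1) ram(c=2)]
  5. access peach: HIT, count now 2. Cache: [dog(c=1) ram(c=2) peach(c=2)]
  6. access ram: HIT, count now 3. Cache: [dog(c=1) peach(c=2) ram(c=3)]
  7. access peach: HIT, count now 3. Cache: [dog(c=1) ram(c=3) peach(c=3)]
  8. access peach: HIT, count now 4. Cache: [dog(c=1) ram(c=3) peach(c=4)]
  9. access ram: HIT, count now 4. Cache: [dog(c=1) peach(c=4) ram(c=4)]
  10. access dog: HIT, count now 2. Cache: [dog(c=2) peach(c=4) ram(c=4)]
  11. access ram: HIT, count now 5. Cache: [dog(c=2) peach(c=4) ram(c=5)]
  12. access ram: HIT, count now 6. Cache: [dog(c=2) peach(c=4) ram(c=6)]
  13. access ram: HIT, count now 7. Cache: [dog(c=2) peach(c=4) ram(c=7)]
  14. access dog: HIT, count now 3. Cache: [dog(c=3) peach(c=4) ram(c=7)]
  15. access dog: HIT, count now 4. Cache: [peach(c=4) dog(c=4) ram(c=7)]
  16. access peach: HIT, count now 5. Cache: [dog(c=4) peach(c=5) ram(c=7)]
  17. access dog: HIT, count now 5. Cache: [peach(c=5) dog(c=5) ram(c=7)]
  18. access peach: HIT, count now 6. Cache: [dog(c=5) peach(c=6) ram(c=7)]
  19. access peach: HIT, count now 7. Cache: [dog(c=5) ram(c=7) peach(c=7)]
  20. access peach: HIT, count now 8. Cache: [dog(c=5) ram(c=7) peach(c=8)]
  21. access berry: MISS, evict dog(c=5). Cache: [berry(c=1) ram(c=7) peach(c=8)]
  22. access dog: MISS, evict berry(c=1). Cache: [dog(c=1) ram(c=7) peach(c=8)]
  23. access peach: HIT, count now 9. Cache: [dog(c=1) ram(c=7) peach(c=9)]
  24. access peach: HIT, count now 10. Cache: [dog(c=1) ram(c=7) peach(c=10)]
  25. access berry: MISS, evict dog(c=1). Cache: [berry(c=1) ram(c=7) peach(c=10)]
  26. access peach: HIT, count now 11. Cache: [berry(c=1) ram(c=7) peach(c=11)]
  27. access dog: MISS, evict berry(c=1). Cache: [dog(c=1) ram(c=7) peach(c=11)]
  28. access dog: HIT, count now 2. Cache: [dog(c=2) ram(c=7) peach(c=11)]
  29. access peach: HIT, count now 12. Cache: [dog(c=2) ram(c=7) peach(c=12)]
Total: 22 hits, 7 misses, 4 evictions

Hit rate = 22/29

Answer: 22/29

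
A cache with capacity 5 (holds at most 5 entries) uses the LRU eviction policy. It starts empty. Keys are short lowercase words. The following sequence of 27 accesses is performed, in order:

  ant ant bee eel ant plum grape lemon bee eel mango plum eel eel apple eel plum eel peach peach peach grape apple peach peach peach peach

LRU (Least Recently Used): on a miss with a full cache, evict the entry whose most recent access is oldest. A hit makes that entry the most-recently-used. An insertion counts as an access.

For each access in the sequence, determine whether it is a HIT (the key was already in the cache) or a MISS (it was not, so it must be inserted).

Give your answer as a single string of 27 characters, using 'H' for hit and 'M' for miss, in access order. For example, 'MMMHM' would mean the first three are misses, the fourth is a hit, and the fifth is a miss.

Answer: MHMMHMMMMMMMHHMHHHMHHMHHHHH

Derivation:
LRU simulation (capacity=5):
  1. access ant: MISS. Cache (LRU->MRU): [ant]
  2. access ant: HIT. Cache (LRU->MRU): [ant]
  3. access bee: MISS. Cache (LRU->MRU): [ant bee]
  4. access eel: MISS. Cache (LRU->MRU): [ant bee eel]
  5. access ant: HIT. Cache (LRU->MRU): [bee eel ant]
  6. access plum: MISS. Cache (LRU->MRU): [bee eel ant plum]
  7. access grape: MISS. Cache (LRU->MRU): [bee eel ant plum grape]
  8. access lemon: MISS, evict bee. Cache (LRU->MRU): [eel ant plum grape lemon]
  9. access bee: MISS, evict eel. Cache (LRU->MRU): [ant plum grape lemon bee]
  10. access eel: MISS, evict ant. Cache (LRU->MRU): [plum grape lemon bee eel]
  11. access mango: MISS, evict plum. Cache (LRU->MRU): [grape lemon bee eel mango]
  12. access plum: MISS, evict grape. Cache (LRU->MRU): [lemon bee eel mango plum]
  13. access eel: HIT. Cache (LRU->MRU): [lemon bee mango plum eel]
  14. access eel: HIT. Cache (LRU->MRU): [lemon bee mango plum eel]
  15. access apple: MISS, evict lemon. Cache (LRU->MRU): [bee mango plum eel apple]
  16. access eel: HIT. Cache (LRU->MRU): [bee mango plum apple eel]
  17. access plum: HIT. Cache (LRU->MRU): [bee mango apple eel plum]
  18. access eel: HIT. Cache (LRU->MRU): [bee mango apple plum eel]
  19. access peach: MISS, evict bee. Cache (LRU->MRU): [mango apple plum eel peach]
  20. access peach: HIT. Cache (LRU->MRU): [mango apple plum eel peach]
  21. access peach: HIT. Cache (LRU->MRU): [mango apple plum eel peach]
  22. access grape: MISS, evict mango. Cache (LRU->MRU): [apple plum eel peach grape]
  23. access apple: HIT. Cache (LRU->MRU): [plum eel peach grape apple]
  24. access peach: HIT. Cache (LRU->MRU): [plum eel grape apple peach]
  25. access peach: HIT. Cache (LRU->MRU): [plum eel grape apple peach]
  26. access peach: HIT. Cache (LRU->MRU): [plum eel grape apple peach]
  27. access peach: HIT. Cache (LRU->MRU): [plum eel grape apple peach]
Total: 14 hits, 13 misses, 8 evictions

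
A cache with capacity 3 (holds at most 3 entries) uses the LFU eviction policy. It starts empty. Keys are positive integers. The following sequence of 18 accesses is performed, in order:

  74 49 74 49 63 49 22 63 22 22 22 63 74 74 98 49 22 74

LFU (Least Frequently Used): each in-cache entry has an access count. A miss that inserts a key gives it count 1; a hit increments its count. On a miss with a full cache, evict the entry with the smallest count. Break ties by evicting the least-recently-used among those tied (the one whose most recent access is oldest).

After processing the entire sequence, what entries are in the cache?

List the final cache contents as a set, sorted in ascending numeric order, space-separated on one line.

LFU simulation (capacity=3):
  1. access 74: MISS. Cache: [74(c=1)]
  2. access 49: MISS. Cache: [74(c=1) 49(c=1)]
  3. access 74: HIT, count now 2. Cache: [49(c=1) 74(c=2)]
  4. access 49: HIT, count now 2. Cache: [74(c=2) 49(c=2)]
  5. access 63: MISS. Cache: [63(c=1) 74(c=2) 49(c=2)]
  6. access 49: HIT, count now 3. Cache: [63(c=1) 74(c=2) 49(c=3)]
  7. access 22: MISS, evict 63(c=1). Cache: [22(c=1) 74(c=2) 49(c=3)]
  8. access 63: MISS, evict 22(c=1). Cache: [63(c=1) 74(c=2) 49(c=3)]
  9. access 22: MISS, evict 63(c=1). Cache: [22(c=1) 74(c=2) 49(c=3)]
  10. access 22: HIT, count now 2. Cache: [74(c=2) 22(c=2) 49(c=3)]
  11. access 22: HIT, count now 3. Cache: [74(c=2) 49(c=3) 22(c=3)]
  12. access 63: MISS, evict 74(c=2). Cache: [63(c=1) 49(c=3) 22(c=3)]
  13. access 74: MISS, evict 63(c=1). Cache: [74(c=1) 49(c=3) 22(c=3)]
  14. access 74: HIT, count now 2. Cache: [74(c=2) 49(c=3) 22(c=3)]
  15. access 98: MISS, evict 74(c=2). Cache: [98(c=1) 49(c=3) 22(c=3)]
  16. access 49: HIT, count now 4. Cache: [98(c=1) 22(c=3) 49(c=4)]
  17. access 22: HIT, count now 4. Cache: [98(c=1) 49(c=4) 22(c=4)]
  18. access 74: MISS, evict 98(c=1). Cache: [74(c=1) 49(c=4) 22(c=4)]
Total: 8 hits, 10 misses, 7 evictions

Answer: 22 49 74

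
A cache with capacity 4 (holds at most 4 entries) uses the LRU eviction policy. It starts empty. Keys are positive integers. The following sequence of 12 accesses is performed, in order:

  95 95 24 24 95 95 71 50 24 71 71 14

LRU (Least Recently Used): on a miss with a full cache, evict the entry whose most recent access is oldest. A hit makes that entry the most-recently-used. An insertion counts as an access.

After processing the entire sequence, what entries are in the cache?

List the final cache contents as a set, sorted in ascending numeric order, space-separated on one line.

Answer: 14 24 50 71

Derivation:
LRU simulation (capacity=4):
  1. access 95: MISS. Cache (LRU->MRU): [95]
  2. access 95: HIT. Cache (LRU->MRU): [95]
  3. access 24: MISS. Cache (LRU->MRU): [95 24]
  4. access 24: HIT. Cache (LRU->MRU): [95 24]
  5. access 95: HIT. Cache (LRU->MRU): [24 95]
  6. access 95: HIT. Cache (LRU->MRU): [24 95]
  7. access 71: MISS. Cache (LRU->MRU): [24 95 71]
  8. access 50: MISS. Cache (LRU->MRU): [24 95 71 50]
  9. access 24: HIT. Cache (LRU->MRU): [95 71 50 24]
  10. access 71: HIT. Cache (LRU->MRU): [95 50 24 71]
  11. access 71: HIT. Cache (LRU->MRU): [95 50 24 71]
  12. access 14: MISS, evict 95. Cache (LRU->MRU): [50 24 71 14]
Total: 7 hits, 5 misses, 1 evictions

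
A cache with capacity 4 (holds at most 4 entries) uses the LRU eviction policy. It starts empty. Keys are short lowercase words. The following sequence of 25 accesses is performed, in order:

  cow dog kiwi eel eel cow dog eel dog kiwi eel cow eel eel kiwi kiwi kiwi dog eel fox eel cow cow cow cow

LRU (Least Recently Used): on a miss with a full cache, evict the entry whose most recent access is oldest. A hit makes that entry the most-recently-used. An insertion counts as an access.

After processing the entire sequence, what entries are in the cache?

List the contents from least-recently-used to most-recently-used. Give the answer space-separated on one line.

LRU simulation (capacity=4):
  1. access cow: MISS. Cache (LRU->MRU): [cow]
  2. access dog: MISS. Cache (LRU->MRU): [cow dog]
  3. access kiwi: MISS. Cache (LRU->MRU): [cow dog kiwi]
  4. access eel: MISS. Cache (LRU->MRU): [cow dog kiwi eel]
  5. access eel: HIT. Cache (LRU->MRU): [cow dog kiwi eel]
  6. access cow: HIT. Cache (LRU->MRU): [dog kiwi eel cow]
  7. access dog: HIT. Cache (LRU->MRU): [kiwi eel cow dog]
  8. access eel: HIT. Cache (LRU->MRU): [kiwi cow dog eel]
  9. access dog: HIT. Cache (LRU->MRU): [kiwi cow eel dog]
  10. access kiwi: HIT. Cache (LRU->MRU): [cow eel dog kiwi]
  11. access eel: HIT. Cache (LRU->MRU): [cow dog kiwi eel]
  12. access cow: HIT. Cache (LRU->MRU): [dog kiwi eel cow]
  13. access eel: HIT. Cache (LRU->MRU): [dog kiwi cow eel]
  14. access eel: HIT. Cache (LRU->MRU): [dog kiwi cow eel]
  15. access kiwi: HIT. Cache (LRU->MRU): [dog cow eel kiwi]
  16. access kiwi: HIT. Cache (LRU->MRU): [dog cow eel kiwi]
  17. access kiwi: HIT. Cache (LRU->MRU): [dog cow eel kiwi]
  18. access dog: HIT. Cache (LRU->MRU): [cow eel kiwi dog]
  19. access eel: HIT. Cache (LRU->MRU): [cow kiwi dog eel]
  20. access fox: MISS, evict cow. Cache (LRU->MRU): [kiwi dog eel fox]
  21. access eel: HIT. Cache (LRU->MRU): [kiwi dog fox eel]
  22. access cow: MISS, evict kiwi. Cache (LRU->MRU): [dog fox eel cow]
  23. access cow: HIT. Cache (LRU->MRU): [dog fox eel cow]
  24. access cow: HIT. Cache (LRU->MRU): [dog fox eel cow]
  25. access cow: HIT. Cache (LRU->MRU): [dog fox eel cow]
Total: 19 hits, 6 misses, 2 evictions

Answer: dog fox eel cow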